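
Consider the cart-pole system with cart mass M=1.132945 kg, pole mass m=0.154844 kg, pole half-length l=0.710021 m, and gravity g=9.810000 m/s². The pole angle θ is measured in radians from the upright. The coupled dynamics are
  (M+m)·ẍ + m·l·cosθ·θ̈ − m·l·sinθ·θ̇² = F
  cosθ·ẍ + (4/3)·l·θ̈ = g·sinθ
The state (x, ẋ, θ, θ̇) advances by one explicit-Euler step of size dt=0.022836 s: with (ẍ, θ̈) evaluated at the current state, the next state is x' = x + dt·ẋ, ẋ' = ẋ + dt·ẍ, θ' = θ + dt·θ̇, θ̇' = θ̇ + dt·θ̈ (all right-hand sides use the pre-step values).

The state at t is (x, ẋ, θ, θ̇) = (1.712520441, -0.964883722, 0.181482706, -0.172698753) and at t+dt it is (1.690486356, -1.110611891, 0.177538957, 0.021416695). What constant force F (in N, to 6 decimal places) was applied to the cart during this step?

F = -7.299422 N

ẍ = (ẋ'−ẋ)/dt = (-1.110611891−-0.964883722)/0.022836 = -6.381510
θ̈ = (θ̇'−θ̇)/dt = (0.021416695−-0.172698753)/0.022836 = 8.500414
sinθ=0.180488, cosθ=0.983577
F = (M+m)·ẍ + m·l·cosθ·θ̈ − m·l·sinθ·θ̇² = -8.218039 + 0.919209 − 0.000592 = -7.299422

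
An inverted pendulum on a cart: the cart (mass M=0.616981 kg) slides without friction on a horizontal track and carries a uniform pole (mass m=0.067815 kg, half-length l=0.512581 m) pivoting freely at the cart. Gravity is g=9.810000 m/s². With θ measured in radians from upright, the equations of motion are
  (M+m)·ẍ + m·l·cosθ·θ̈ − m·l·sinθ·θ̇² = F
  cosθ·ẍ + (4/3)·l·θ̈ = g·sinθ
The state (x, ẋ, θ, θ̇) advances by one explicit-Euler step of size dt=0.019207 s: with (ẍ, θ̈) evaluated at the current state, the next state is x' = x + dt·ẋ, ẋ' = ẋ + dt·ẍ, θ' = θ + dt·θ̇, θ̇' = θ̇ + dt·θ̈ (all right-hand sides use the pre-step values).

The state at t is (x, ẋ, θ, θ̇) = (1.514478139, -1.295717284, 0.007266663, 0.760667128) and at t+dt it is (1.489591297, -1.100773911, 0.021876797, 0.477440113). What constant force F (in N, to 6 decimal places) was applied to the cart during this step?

ẍ = (ẋ'−ẋ)/dt = (-1.100773911−-1.295717284)/0.019207 = 10.149600
θ̈ = (θ̇'−θ̇)/dt = (0.477440113−0.760667128)/0.019207 = -14.746031
sinθ=0.007267, cosθ=0.999974
F = (M+m)·ẍ + m·l·cosθ·θ̈ − m·l·sinθ·θ̇² = 6.950406 + -0.512569 − 0.000146 = 6.437691

F = 6.437691 N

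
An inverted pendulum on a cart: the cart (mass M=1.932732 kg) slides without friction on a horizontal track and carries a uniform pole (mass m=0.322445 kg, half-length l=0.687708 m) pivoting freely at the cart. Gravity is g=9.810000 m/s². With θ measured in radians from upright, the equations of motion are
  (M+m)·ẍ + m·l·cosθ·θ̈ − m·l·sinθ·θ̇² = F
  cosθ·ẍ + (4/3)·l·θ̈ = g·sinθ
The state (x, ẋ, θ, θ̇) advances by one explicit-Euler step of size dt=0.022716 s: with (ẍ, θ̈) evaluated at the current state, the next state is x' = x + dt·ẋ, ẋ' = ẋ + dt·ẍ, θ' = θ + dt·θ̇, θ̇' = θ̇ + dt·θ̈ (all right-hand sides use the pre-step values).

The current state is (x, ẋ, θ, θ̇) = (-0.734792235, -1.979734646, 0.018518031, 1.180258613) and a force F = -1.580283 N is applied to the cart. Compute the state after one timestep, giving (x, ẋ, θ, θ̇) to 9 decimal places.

(-0.779763887, -1.997994818, 0.045328786, 1.204669522)

sinθ=0.018516973, cosθ=0.999828546
temp = (F + m·l·θ̇²·sinθ)/(M+m) = (-1.580283 + 0.005719842)/2.255177 = -0.698199369
θ̈ = (g·sinθ − cosθ·temp)/(l·(4/3 − m·cos²θ/(M+m))) = 1.074612993
ẍ = temp − m·l·θ̈·cosθ/(M+m) = -0.803846257
Euler: x'=-0.734792235+0.022716·-1.979734646=-0.779763887, ẋ'=-1.979734646+0.022716·-0.803846257=-1.997994818
       θ'=0.018518031+0.022716·1.180258613=0.045328786, θ̇'=1.180258613+0.022716·1.074612993=1.204669522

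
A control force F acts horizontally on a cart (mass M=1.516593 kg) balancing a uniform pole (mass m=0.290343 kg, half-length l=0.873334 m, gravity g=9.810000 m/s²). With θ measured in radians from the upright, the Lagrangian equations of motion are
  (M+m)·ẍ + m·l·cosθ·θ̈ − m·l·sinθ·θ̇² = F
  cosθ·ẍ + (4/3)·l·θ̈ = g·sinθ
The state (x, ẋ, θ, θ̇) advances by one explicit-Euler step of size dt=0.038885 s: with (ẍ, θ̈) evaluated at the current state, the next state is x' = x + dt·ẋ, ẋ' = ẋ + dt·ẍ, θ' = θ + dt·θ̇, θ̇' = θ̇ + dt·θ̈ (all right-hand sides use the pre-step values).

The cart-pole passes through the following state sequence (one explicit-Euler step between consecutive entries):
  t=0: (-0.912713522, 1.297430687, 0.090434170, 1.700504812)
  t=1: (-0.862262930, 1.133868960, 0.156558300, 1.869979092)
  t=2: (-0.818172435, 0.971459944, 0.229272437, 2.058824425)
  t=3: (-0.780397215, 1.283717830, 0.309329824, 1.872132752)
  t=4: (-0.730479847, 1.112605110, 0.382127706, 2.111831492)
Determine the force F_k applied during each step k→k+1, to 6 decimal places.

step 0→1:
  ẍ = (ẋ'−ẋ)/dt = (1.133868960−1.297430687)/0.038885 = -4.206294
  θ̈ = (θ̇'−θ̇)/dt = (1.869979092−1.700504812)/0.038885 = 4.358346
  sinθ=0.090311, cosθ=0.995914
  F = (M+m)·ẍ + m·l·cosθ·θ̈ − m·l·sinθ·θ̇² = -7.600503 + 1.100614 − 0.066220 = -6.566109
step 1→2:
  ẍ = (ẋ'−ẋ)/dt = (0.971459944−1.133868960)/0.038885 = -4.176650
  θ̈ = (θ̇'−θ̇)/dt = (2.058824425−1.869979092)/0.038885 = 4.856509
  sinθ=0.155920, cosθ=0.987770
  F = (M+m)·ẍ + m·l·cosθ·θ̈ − m·l·sinθ·θ̇² = -7.546938 + 1.216387 − 0.138250 = -6.468802
step 2→3:
  ẍ = (ẋ'−ẋ)/dt = (1.283717830−0.971459944)/0.038885 = 8.030292
  θ̈ = (θ̇'−θ̇)/dt = (1.872132752−2.058824425)/0.038885 = -4.801123
  sinθ=0.227269, cosθ=0.973832
  F = (M+m)·ẍ + m·l·cosθ·θ̈ − m·l·sinθ·θ̇² = 14.510223 + -1.185547 − 0.244270 = 13.080406
step 3→4:
  ẍ = (ẋ'−ẋ)/dt = (1.112605110−1.283717830)/0.038885 = -4.400481
  θ̈ = (θ̇'−θ̇)/dt = (2.111831492−1.872132752)/0.038885 = 6.164298
  sinθ=0.304420, cosθ=0.952538
  F = (M+m)·ẍ + m·l·cosθ·θ̈ − m·l·sinθ·θ̇² = -7.951388 + 1.488873 − 0.270544 = -6.733060

F_0 = -6.566109 N
F_1 = -6.468802 N
F_2 = 13.080406 N
F_3 = -6.733060 N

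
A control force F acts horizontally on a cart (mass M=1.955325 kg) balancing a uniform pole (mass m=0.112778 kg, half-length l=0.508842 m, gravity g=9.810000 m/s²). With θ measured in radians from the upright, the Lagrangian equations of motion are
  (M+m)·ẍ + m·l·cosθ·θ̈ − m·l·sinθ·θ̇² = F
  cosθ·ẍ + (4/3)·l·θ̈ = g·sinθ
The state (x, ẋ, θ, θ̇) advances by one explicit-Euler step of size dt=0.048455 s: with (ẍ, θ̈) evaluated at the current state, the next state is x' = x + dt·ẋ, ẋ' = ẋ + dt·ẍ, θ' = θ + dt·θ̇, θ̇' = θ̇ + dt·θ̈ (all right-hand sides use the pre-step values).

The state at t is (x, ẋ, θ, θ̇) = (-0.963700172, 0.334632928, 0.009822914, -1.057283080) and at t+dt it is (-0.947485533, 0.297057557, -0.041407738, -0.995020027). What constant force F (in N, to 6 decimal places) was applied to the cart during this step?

F = -1.530645 N

ẍ = (ẋ'−ẋ)/dt = (0.297057557−0.334632928)/0.048455 = -0.775469
θ̈ = (θ̇'−θ̇)/dt = (-0.995020027−-1.057283080)/0.048455 = 1.284967
sinθ=0.009823, cosθ=0.999952
F = (M+m)·ẍ + m·l·cosθ·θ̈ − m·l·sinθ·θ̇² = -1.603751 + 0.073736 − 0.000630 = -1.530645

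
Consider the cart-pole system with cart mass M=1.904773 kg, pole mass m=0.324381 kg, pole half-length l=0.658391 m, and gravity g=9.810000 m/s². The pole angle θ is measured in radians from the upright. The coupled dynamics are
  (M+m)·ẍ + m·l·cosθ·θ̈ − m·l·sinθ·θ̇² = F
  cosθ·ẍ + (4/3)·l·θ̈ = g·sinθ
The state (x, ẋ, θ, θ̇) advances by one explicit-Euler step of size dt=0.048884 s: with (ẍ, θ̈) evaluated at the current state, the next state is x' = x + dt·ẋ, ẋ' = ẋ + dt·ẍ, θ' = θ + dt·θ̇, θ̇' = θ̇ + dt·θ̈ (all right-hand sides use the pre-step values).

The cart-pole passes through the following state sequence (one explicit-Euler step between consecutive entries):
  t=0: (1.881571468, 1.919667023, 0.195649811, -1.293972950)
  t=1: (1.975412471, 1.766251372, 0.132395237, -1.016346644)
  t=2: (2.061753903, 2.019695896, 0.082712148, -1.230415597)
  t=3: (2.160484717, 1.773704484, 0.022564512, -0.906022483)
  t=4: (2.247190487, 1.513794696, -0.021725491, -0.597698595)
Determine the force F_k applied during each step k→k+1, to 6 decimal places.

step 0→1:
  ẍ = (ẋ'−ẋ)/dt = (1.766251372−1.919667023)/0.048884 = -3.138361
  θ̈ = (θ̇'−θ̇)/dt = (-1.016346644−-1.293972950)/0.048884 = 5.679288
  sinθ=0.194404, cosθ=0.980922
  F = (M+m)·ẍ + m·l·cosθ·θ̈ − m·l·sinθ·θ̇² = -6.995891 + 1.189782 − 0.069518 = -5.875626
step 1→2:
  ẍ = (ẋ'−ẋ)/dt = (2.019695896−1.766251372)/0.048884 = 5.184611
  θ̈ = (θ̇'−θ̇)/dt = (-1.230415597−-1.016346644)/0.048884 = -4.379121
  sinθ=0.132009, cosθ=0.991249
  F = (M+m)·ẍ + m·l·cosθ·θ̈ − m·l·sinθ·θ̇² = 11.557296 + -0.927062 − 0.029122 = 10.601112
step 2→3:
  ẍ = (ẋ'−ẋ)/dt = (1.773704484−2.019695896)/0.048884 = -5.032146
  θ̈ = (θ̇'−θ̇)/dt = (-0.906022483−-1.230415597)/0.048884 = 6.635977
  sinθ=0.082618, cosθ=0.996581
  F = (M+m)·ẍ + m·l·cosθ·θ̈ − m·l·sinθ·θ̇² = -11.217428 + 1.412397 − 0.026713 = -9.831743
step 3→4:
  ẍ = (ẋ'−ẋ)/dt = (1.513794696−1.773704484)/0.048884 = -5.316868
  θ̈ = (θ̇'−θ̇)/dt = (-0.597698595−-0.906022483)/0.048884 = 6.307256
  sinθ=0.022563, cosθ=0.999745
  F = (M+m)·ẍ + m·l·cosθ·θ̈ − m·l·sinθ·θ̇² = -11.852118 + 1.346695 − 0.003956 = -10.509379

F_0 = -5.875626 N
F_1 = 10.601112 N
F_2 = -9.831743 N
F_3 = -10.509379 N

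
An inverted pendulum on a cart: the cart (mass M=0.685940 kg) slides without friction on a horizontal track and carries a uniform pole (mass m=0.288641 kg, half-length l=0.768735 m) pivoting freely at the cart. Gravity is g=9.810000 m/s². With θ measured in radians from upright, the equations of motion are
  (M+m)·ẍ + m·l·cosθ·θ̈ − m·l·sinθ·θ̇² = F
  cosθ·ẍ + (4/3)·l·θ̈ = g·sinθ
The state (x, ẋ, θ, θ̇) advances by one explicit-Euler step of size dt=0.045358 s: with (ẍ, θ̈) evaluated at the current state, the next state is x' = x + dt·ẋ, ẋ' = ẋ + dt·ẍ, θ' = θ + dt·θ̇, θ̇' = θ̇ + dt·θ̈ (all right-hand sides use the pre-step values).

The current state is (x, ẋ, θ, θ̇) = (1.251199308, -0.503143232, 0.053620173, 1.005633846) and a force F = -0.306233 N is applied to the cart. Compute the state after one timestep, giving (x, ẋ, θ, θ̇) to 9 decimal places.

sinθ=0.053594483, cosθ=0.998562783
temp = (F + m·l·θ̇²·sinθ)/(M+m) = (-0.306233 + 0.012026369)/0.974581 = -0.301880122
θ̈ = (g·sinθ − cosθ·temp)/(l·(4/3 − m·cos²θ/(M+m))) = 1.036655914
ẍ = temp − m·l·θ̈·cosθ/(M+m) = -0.537562298
Euler: x'=1.251199308+0.045358·-0.503143232=1.228377737, ẋ'=-0.503143232+0.045358·-0.537562298=-0.527525983
       θ'=0.053620173+0.045358·1.005633846=0.099233713, θ̇'=1.005633846+0.045358·1.036655914=1.052654485

(1.228377737, -0.527525983, 0.099233713, 1.052654485)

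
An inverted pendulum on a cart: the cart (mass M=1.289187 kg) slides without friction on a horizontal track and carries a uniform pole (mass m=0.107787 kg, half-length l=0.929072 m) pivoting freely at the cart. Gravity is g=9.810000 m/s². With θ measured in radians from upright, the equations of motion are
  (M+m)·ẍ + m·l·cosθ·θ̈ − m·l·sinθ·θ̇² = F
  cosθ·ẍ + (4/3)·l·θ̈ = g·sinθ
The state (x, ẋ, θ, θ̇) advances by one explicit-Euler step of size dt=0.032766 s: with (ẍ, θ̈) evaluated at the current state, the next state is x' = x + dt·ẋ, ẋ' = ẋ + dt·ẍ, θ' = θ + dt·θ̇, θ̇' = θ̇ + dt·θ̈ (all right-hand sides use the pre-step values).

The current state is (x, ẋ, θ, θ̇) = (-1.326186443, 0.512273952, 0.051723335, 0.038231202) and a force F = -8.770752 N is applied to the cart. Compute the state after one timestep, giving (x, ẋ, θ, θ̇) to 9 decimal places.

sinθ=0.051700275, cosθ=0.998662647
temp = (F + m·l·θ̇²·sinθ)/(M+m) = (-8.770752 + 0.000007567)/1.396974 = -6.278387739
θ̈ = (g·sinθ − cosθ·temp)/(l·(4/3 − m·cos²θ/(M+m))) = 5.806004103
ẍ = temp − m·l·θ̈·cosθ/(M+m) = -6.694033712
Euler: x'=-1.326186443+0.032766·0.512273952=-1.309401275, ẋ'=0.512273952+0.032766·-6.694033712=0.292937243
       θ'=0.051723335+0.032766·0.038231202=0.052976019, θ̇'=0.038231202+0.032766·5.806004103=0.228470732

(-1.309401275, 0.292937243, 0.052976019, 0.228470732)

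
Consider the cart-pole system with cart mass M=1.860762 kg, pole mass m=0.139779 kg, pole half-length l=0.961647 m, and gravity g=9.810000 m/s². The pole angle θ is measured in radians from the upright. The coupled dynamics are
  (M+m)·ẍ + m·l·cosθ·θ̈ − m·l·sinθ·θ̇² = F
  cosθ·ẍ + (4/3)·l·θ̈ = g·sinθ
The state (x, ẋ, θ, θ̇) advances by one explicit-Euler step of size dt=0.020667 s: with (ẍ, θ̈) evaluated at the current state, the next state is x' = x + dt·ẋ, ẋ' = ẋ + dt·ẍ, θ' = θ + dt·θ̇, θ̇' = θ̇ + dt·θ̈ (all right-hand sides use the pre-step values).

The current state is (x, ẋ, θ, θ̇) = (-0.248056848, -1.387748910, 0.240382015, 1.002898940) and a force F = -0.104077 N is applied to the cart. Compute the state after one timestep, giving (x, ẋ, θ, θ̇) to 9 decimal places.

(-0.276737455, -1.391114608, 0.261108927, 1.043093076)

sinθ=0.238073675, cosθ=0.971247098
temp = (F + m·l·θ̇²·sinθ)/(M+m) = (-0.104077 + 0.032187210)/2.000541 = -0.035935175
θ̈ = (g·sinθ − cosθ·temp)/(l·(4/3 − m·cos²θ/(M+m))) = 1.944846161
ẍ = temp − m·l·θ̈·cosθ/(M+m) = -0.162853736
Euler: x'=-0.248056848+0.020667·-1.387748910=-0.276737455, ẋ'=-1.387748910+0.020667·-0.162853736=-1.391114608
       θ'=0.240382015+0.020667·1.002898940=0.261108927, θ̇'=1.002898940+0.020667·1.944846161=1.043093076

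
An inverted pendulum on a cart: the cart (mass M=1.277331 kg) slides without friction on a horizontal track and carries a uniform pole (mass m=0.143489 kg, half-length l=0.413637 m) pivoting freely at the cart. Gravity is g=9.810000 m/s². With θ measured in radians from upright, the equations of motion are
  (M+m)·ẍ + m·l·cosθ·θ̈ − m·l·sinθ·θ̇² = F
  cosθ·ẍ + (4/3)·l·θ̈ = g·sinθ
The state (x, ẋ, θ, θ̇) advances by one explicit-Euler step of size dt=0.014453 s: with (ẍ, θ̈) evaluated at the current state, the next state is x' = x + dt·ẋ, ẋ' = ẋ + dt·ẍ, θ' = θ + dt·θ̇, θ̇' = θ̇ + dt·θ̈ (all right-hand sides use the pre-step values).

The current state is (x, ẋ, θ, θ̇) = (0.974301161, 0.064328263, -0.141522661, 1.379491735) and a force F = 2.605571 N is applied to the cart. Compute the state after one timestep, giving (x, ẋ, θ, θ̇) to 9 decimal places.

(0.975230897, 0.094403083, -0.121584867, 1.289244366)

sinθ=-0.141050716, cosθ=0.990002372
temp = (F + m·l·θ̇²·sinθ)/(M+m) = (2.605571 + -0.015931310)/1.420820 = 1.822637414
θ̈ = (g·sinθ − cosθ·temp)/(l·(4/3 − m·cos²θ/(M+m))) = -6.244196259
ẍ = temp − m·l·θ̈·cosθ/(M+m) = 2.080870393
Euler: x'=0.974301161+0.014453·0.064328263=0.975230897, ẋ'=0.064328263+0.014453·2.080870393=0.094403083
       θ'=-0.141522661+0.014453·1.379491735=-0.121584867, θ̇'=1.379491735+0.014453·-6.244196259=1.289244366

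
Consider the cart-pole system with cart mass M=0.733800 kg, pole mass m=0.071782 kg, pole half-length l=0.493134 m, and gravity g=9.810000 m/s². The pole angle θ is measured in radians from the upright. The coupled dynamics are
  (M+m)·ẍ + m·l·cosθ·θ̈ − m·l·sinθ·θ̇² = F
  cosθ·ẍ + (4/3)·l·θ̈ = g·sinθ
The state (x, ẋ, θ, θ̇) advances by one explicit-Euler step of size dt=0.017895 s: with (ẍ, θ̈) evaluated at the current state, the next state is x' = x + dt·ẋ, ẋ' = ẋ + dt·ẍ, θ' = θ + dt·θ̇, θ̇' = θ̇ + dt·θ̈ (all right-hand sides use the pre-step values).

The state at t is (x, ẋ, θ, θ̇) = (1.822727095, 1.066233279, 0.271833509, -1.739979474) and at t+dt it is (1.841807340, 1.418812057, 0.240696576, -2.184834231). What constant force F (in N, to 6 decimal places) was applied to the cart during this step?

ẍ = (ẋ'−ẋ)/dt = (1.418812057−1.066233279)/0.017895 = 19.702642
θ̈ = (θ̇'−θ̇)/dt = (-2.184834231−-1.739979474)/0.017895 = -24.859165
sinθ=0.268498, cosθ=0.963280
F = (M+m)·ẍ + m·l·cosθ·θ̈ − m·l·sinθ·θ̇² = 15.872094 + -0.847656 − 0.028775 = 14.995663

F = 14.995663 N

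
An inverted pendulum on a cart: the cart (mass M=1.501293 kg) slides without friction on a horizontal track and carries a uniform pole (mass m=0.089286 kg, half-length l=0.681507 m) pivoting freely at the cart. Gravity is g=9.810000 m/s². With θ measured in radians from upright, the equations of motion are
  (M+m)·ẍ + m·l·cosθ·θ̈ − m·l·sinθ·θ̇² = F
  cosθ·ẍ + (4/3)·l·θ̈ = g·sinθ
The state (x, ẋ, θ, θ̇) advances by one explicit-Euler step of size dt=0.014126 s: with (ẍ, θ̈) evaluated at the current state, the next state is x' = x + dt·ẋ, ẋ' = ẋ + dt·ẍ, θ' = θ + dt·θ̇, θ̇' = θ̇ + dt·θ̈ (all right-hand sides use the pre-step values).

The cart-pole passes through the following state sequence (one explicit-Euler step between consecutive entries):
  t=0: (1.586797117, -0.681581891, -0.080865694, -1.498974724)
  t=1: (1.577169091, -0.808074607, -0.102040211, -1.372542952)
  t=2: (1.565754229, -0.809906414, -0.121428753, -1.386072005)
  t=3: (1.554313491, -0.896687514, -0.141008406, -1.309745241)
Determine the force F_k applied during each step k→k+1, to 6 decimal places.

step 0→1:
  ẍ = (ẋ'−ẋ)/dt = (-0.808074607−-0.681581891)/0.014126 = -8.954603
  θ̈ = (θ̇'−θ̇)/dt = (-1.372542952−-1.498974724)/0.014126 = 8.950288
  sinθ=-0.080778, cosθ=0.996732
  F = (M+m)·ẍ + m·l·cosθ·θ̈ − m·l·sinθ·θ̇² = -14.243003 + 0.542837 − -0.011044 = -13.689122
step 1→2:
  ẍ = (ẋ'−ẋ)/dt = (-0.809906414−-0.808074607)/0.014126 = -0.129676
  θ̈ = (θ̇'−θ̇)/dt = (-1.386072005−-1.372542952)/0.014126 = -0.957741
  sinθ=-0.101863, cosθ=0.994798
  F = (M+m)·ẍ + m·l·cosθ·θ̈ − m·l·sinθ·θ̇² = -0.206260 + -0.057974 − -0.011677 = -0.252558
step 2→3:
  ẍ = (ẋ'−ẋ)/dt = (-0.896687514−-0.809906414)/0.014126 = -6.143360
  θ̈ = (θ̇'−θ̇)/dt = (-1.309745241−-1.386072005)/0.014126 = 5.403282
  sinθ=-0.121131, cosθ=0.992637
  F = (M+m)·ẍ + m·l·cosθ·θ̈ − m·l·sinθ·θ̇² = -9.771499 + 0.326364 − -0.014161 = -9.430975

F_0 = -13.689122 N
F_1 = -0.252558 N
F_2 = -9.430975 N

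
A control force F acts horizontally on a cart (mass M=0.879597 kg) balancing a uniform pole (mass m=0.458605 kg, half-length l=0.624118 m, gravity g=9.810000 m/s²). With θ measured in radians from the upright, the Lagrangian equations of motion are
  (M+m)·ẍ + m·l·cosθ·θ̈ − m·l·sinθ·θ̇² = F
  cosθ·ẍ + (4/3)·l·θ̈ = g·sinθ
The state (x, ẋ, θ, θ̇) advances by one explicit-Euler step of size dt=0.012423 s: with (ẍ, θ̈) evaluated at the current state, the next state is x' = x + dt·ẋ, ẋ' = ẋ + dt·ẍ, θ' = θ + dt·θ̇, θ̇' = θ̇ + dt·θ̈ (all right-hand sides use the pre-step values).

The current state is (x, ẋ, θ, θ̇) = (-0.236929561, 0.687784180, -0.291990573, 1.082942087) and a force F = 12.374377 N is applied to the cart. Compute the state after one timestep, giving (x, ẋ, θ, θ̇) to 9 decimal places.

(-0.228385218, 0.848216564, -0.278537183, 0.856154434)

sinθ=-0.287859112, cosθ=0.957672769
temp = (F + m·l·θ̇²·sinθ)/(M+m) = (12.374377 + -0.096626431)/1.338202 = 9.174811104
θ̈ = (g·sinθ − cosθ·temp)/(l·(4/3 − m·cos²θ/(M+m))) = -18.255465943
ẍ = temp − m·l·θ̈·cosθ/(M+m) = 12.914141842
Euler: x'=-0.236929561+0.012423·0.687784180=-0.228385218, ẋ'=0.687784180+0.012423·12.914141842=0.848216564
       θ'=-0.291990573+0.012423·1.082942087=-0.278537183, θ̇'=1.082942087+0.012423·-18.255465943=0.856154434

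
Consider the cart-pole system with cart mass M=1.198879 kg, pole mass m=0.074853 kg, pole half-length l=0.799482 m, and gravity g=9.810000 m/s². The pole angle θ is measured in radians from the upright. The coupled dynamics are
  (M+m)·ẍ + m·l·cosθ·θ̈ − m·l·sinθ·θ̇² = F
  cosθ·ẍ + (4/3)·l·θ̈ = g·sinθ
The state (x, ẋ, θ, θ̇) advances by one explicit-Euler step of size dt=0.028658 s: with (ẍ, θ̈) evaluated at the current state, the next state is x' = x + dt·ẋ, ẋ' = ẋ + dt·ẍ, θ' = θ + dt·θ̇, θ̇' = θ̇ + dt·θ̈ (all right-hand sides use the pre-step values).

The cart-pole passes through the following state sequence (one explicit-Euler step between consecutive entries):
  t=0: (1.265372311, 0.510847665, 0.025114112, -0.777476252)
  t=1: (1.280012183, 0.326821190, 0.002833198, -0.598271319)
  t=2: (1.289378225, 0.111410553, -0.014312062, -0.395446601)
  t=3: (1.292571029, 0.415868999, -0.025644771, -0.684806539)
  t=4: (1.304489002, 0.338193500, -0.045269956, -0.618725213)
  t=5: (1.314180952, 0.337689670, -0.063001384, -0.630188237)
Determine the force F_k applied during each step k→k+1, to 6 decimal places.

F_0 = -7.806042 N
F_1 = -9.150654 N
F_2 = 12.927899 N
F_3 = -3.313696 N
F_4 = -0.045269 N

step 0→1:
  ẍ = (ẋ'−ẋ)/dt = (0.326821190−0.510847665)/0.028658 = -6.421470
  θ̈ = (θ̇'−θ̇)/dt = (-0.598271319−-0.777476252)/0.028658 = 6.253225
  sinθ=0.025111, cosθ=0.999685
  F = (M+m)·ẍ + m·l·cosθ·θ̈ − m·l·sinθ·θ̇² = -8.179231 + 0.374098 − 0.000908 = -7.806042
step 1→2:
  ẍ = (ẋ'−ẋ)/dt = (0.111410553−0.326821190)/0.028658 = -7.516597
  θ̈ = (θ̇'−θ̇)/dt = (-0.395446601−-0.598271319)/0.028658 = 7.077421
  sinθ=0.002833, cosθ=0.999996
  F = (M+m)·ẍ + m·l·cosθ·θ̈ − m·l·sinθ·θ̇² = -9.574130 + 0.423537 − 0.000061 = -9.150654
step 2→3:
  ẍ = (ẋ'−ẋ)/dt = (0.415868999−0.111410553)/0.028658 = 10.623855
  θ̈ = (θ̇'−θ̇)/dt = (-0.684806539−-0.395446601)/0.028658 = -10.097004
  sinθ=-0.014312, cosθ=0.999898
  F = (M+m)·ẍ + m·l·cosθ·θ̈ − m·l·sinθ·θ̇² = 13.531945 + -0.604179 − -0.000134 = 12.927899
step 3→4:
  ẍ = (ẋ'−ẋ)/dt = (0.338193500−0.415868999)/0.028658 = -2.710430
  θ̈ = (θ̇'−θ̇)/dt = (-0.618725213−-0.684806539)/0.028658 = 2.305860
  sinθ=-0.025642, cosθ=0.999671
  F = (M+m)·ẍ + m·l·cosθ·θ̈ − m·l·sinθ·θ̇² = -3.452361 + 0.137946 − -0.000720 = -3.313696
step 4→5:
  ẍ = (ẋ'−ẋ)/dt = (0.337689670−0.338193500)/0.028658 = -0.017581
  θ̈ = (θ̇'−θ̇)/dt = (-0.630188237−-0.618725213)/0.028658 = -0.399994
  sinθ=-0.045254, cosθ=0.998975
  F = (M+m)·ẍ + m·l·cosθ·θ̈ − m·l·sinθ·θ̇² = -0.022393 + -0.023913 − -0.001037 = -0.045269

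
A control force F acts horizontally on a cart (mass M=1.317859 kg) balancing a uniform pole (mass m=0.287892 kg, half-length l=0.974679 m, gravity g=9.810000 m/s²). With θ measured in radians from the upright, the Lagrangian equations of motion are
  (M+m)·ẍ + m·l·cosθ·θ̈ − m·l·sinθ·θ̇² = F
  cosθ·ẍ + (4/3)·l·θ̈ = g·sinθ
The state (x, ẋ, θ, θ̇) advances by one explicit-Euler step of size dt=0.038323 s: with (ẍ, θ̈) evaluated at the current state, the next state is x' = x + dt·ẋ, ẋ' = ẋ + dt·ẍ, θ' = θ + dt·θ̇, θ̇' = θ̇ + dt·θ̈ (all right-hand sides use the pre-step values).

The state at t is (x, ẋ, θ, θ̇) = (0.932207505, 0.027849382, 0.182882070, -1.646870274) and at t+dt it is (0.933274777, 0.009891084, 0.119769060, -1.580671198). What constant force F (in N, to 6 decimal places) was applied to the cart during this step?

ẍ = (ẋ'−ẋ)/dt = (0.009891084−0.027849382)/0.038323 = -0.468604
θ̈ = (θ̇'−θ̇)/dt = (-1.580671198−-1.646870274)/0.038323 = 1.727398
sinθ=0.181864, cosθ=0.983324
F = (M+m)·ẍ + m·l·cosθ·θ̈ − m·l·sinθ·θ̇² = -0.752461 + 0.476629 − 0.138407 = -0.414239

F = -0.414239 N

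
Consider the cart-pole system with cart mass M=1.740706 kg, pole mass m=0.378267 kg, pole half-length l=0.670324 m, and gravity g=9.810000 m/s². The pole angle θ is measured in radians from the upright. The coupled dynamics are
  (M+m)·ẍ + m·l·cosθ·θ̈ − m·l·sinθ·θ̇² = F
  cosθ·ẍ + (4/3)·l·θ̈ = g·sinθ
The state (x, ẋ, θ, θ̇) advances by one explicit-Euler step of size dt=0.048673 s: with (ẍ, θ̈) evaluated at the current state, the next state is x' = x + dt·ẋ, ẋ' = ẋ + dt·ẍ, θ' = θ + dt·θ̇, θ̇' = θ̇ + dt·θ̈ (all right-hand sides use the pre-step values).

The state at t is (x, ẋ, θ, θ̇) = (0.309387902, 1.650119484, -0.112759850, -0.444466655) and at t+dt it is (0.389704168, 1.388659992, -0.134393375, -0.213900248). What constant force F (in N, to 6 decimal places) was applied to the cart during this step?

F = -10.183465 N

ẍ = (ẋ'−ẋ)/dt = (1.388659992−1.650119484)/0.048673 = -5.371756
θ̈ = (θ̇'−θ̇)/dt = (-0.213900248−-0.444466655)/0.048673 = 4.737049
sinθ=-0.112521, cosθ=0.993649
F = (M+m)·ẍ + m·l·cosθ·θ̈ − m·l·sinθ·θ̇² = -11.382606 + 1.193505 − -0.005636 = -10.183465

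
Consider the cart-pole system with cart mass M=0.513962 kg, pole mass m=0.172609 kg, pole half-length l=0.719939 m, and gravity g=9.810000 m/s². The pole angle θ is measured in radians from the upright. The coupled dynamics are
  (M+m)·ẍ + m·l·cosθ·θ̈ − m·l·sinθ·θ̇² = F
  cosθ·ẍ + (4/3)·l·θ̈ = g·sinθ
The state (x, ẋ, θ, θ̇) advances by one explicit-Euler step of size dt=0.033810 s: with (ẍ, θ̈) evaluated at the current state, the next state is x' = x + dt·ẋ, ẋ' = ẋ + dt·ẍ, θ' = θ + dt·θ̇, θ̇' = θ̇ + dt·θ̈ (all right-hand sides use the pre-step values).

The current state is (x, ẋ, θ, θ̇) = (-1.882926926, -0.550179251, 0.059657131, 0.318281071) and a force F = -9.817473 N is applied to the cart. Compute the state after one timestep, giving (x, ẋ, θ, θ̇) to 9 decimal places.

(-1.901528486, -1.150025354, 0.070418214, 0.962662864)

sinθ=0.059621751, cosθ=0.998221041
temp = (F + m·l·θ̇²·sinθ)/(M+m) = (-9.817473 + 0.000750560)/0.686571 = -14.298189757
θ̈ = (g·sinθ − cosθ·temp)/(l·(4/3 − m·cos²θ/(M+m))) = 19.058911344
ẍ = temp − m·l·θ̈·cosθ/(M+m) = -17.741677103
Euler: x'=-1.882926926+0.033810·-0.550179251=-1.901528486, ẋ'=-0.550179251+0.033810·-17.741677103=-1.150025354
       θ'=0.059657131+0.033810·0.318281071=0.070418214, θ̇'=0.318281071+0.033810·19.058911344=0.962662864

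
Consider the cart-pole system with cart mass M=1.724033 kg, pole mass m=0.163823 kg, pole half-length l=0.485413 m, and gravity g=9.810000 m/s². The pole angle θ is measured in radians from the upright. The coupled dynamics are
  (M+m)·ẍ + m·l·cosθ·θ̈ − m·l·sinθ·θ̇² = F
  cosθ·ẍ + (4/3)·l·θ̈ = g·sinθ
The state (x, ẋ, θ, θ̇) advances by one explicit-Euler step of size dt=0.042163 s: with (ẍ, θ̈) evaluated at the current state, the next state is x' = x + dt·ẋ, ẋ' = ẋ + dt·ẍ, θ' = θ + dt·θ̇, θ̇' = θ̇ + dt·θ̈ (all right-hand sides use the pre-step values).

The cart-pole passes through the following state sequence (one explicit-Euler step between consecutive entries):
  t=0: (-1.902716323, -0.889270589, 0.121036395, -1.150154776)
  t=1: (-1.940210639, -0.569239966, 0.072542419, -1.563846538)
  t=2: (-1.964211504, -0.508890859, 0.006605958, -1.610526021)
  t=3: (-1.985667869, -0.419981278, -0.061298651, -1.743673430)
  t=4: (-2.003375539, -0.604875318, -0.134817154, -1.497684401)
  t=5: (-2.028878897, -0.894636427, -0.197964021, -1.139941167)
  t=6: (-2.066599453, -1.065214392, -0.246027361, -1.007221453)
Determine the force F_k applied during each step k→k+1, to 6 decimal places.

step 0→1:
  ẍ = (ẋ'−ẋ)/dt = (-0.569239966−-0.889270589)/0.042163 = 7.590319
  θ̈ = (θ̇'−θ̇)/dt = (-1.563846538−-1.150154776)/0.042163 = -9.811725
  sinθ=0.120741, cosθ=0.992684
  F = (M+m)·ẍ + m·l·cosθ·θ̈ − m·l·sinθ·θ̇² = 14.329429 + -0.774538 − 0.012701 = 13.542190
step 1→2:
  ẍ = (ẋ'−ẋ)/dt = (-0.508890859−-0.569239966)/0.042163 = 1.431329
  θ̈ = (θ̇'−θ̇)/dt = (-1.610526021−-1.563846538)/0.042163 = -1.107120
  sinθ=0.072479, cosθ=0.997370
  F = (M+m)·ẍ + m·l·cosθ·θ̈ − m·l·sinθ·θ̇² = 2.702142 + -0.087809 − 0.014096 = 2.600238
step 2→3:
  ẍ = (ẋ'−ẋ)/dt = (-0.419981278−-0.508890859)/0.042163 = 2.108711
  θ̈ = (θ̇'−θ̇)/dt = (-1.743673430−-1.610526021)/0.042163 = -3.157921
  sinθ=0.006606, cosθ=0.999978
  F = (M+m)·ẍ + m·l·cosθ·θ̈ − m·l·sinθ·θ̇² = 3.980943 + -0.251118 − 0.001363 = 3.728462
step 3→4:
  ẍ = (ẋ'−ẋ)/dt = (-0.604875318−-0.419981278)/0.042163 = -4.385220
  θ̈ = (θ̇'−θ̇)/dt = (-1.497684401−-1.743673430)/0.042163 = 5.834239
  sinθ=-0.061260, cosθ=0.998122
  F = (M+m)·ẍ + m·l·cosθ·θ̈ − m·l·sinθ·θ̇² = -8.278664 + 0.463078 − -0.014811 = -7.800775
step 4→5:
  ẍ = (ẋ'−ẋ)/dt = (-0.894636427−-0.604875318)/0.042163 = -6.872403
  θ̈ = (θ̇'−θ̇)/dt = (-1.139941167−-1.497684401)/0.042163 = 8.484767
  sinθ=-0.134409, cosθ=0.990926
  F = (M+m)·ẍ + m·l·cosθ·θ̈ − m·l·sinθ·θ̇² = -12.974106 + 0.668602 − -0.023975 = -12.281530
step 5→6:
  ẍ = (ẋ'−ẋ)/dt = (-1.065214392−-0.894636427)/0.042163 = -4.045679
  θ̈ = (θ̇'−θ̇)/dt = (-1.007221453−-1.139941167)/0.042163 = 3.147777
  sinθ=-0.196674, cosθ=0.980469
  F = (M+m)·ẍ + m·l·cosθ·θ̈ − m·l·sinθ·θ̇² = -7.637659 + 0.245428 − -0.020323 = -7.371908

F_0 = 13.542190 N
F_1 = 2.600238 N
F_2 = 3.728462 N
F_3 = -7.800775 N
F_4 = -12.281530 N
F_5 = -7.371908 N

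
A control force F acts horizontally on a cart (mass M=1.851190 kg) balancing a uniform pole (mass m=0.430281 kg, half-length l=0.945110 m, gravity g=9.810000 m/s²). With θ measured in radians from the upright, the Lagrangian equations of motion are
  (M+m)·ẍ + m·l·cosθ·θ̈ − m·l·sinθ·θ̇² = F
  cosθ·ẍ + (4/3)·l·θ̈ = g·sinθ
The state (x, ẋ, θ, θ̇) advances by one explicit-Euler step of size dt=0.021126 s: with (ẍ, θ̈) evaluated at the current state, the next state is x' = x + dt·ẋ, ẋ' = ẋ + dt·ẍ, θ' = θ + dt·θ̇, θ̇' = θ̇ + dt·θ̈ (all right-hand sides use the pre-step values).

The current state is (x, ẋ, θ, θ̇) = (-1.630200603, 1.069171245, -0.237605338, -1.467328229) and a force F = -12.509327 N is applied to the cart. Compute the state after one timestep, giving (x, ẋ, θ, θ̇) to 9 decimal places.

sinθ=-0.235375921, cosθ=0.971904407
temp = (F + m·l·θ̇²·sinθ)/(M+m) = (-12.509327 + -0.206087241)/2.281471 = -5.573340288
θ̈ = (g·sinθ − cosθ·temp)/(l·(4/3 − m·cos²θ/(M+m))) = 2.846478099
ẍ = temp − m·l·θ̈·cosθ/(M+m) = -6.066458421
Euler: x'=-1.630200603+0.021126·1.069171245=-1.607613291, ẋ'=1.069171245+0.021126·-6.066458421=0.941011244
       θ'=-0.237605338+0.021126·-1.467328229=-0.268604114, θ̇'=-1.467328229+0.021126·2.846478099=-1.407193533

(-1.607613291, 0.941011244, -0.268604114, -1.407193533)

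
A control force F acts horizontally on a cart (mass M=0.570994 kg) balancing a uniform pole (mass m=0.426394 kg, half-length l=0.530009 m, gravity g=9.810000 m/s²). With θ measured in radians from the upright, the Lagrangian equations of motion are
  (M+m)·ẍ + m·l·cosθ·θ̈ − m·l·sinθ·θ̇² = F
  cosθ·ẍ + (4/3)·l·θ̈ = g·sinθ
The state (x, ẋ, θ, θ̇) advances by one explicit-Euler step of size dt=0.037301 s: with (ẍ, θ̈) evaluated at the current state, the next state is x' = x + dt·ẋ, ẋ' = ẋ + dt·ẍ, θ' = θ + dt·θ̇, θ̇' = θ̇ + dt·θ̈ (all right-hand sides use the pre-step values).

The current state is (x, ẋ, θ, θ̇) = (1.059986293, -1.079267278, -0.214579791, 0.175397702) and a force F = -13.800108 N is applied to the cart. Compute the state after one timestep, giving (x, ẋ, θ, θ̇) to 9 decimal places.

sinθ=-0.212936875, cosθ=0.977065958
temp = (F + m·l·θ̇²·sinθ)/(M+m) = (-13.800108 + -0.001480447)/0.997388 = -13.837732605
θ̈ = (g·sinθ − cosθ·temp)/(l·(4/3 − m·cos²θ/(M+m))) = 23.312016594
ẍ = temp − m·l·θ̈·cosθ/(M+m) = -18.998733288
Euler: x'=1.059986293+0.037301·-1.079267278=1.019728544, ẋ'=-1.079267278+0.037301·-18.998733288=-1.787939028
       θ'=-0.214579791+0.037301·0.175397702=-0.208037281, θ̇'=0.175397702+0.037301·23.312016594=1.044959233

(1.019728544, -1.787939028, -0.208037281, 1.044959233)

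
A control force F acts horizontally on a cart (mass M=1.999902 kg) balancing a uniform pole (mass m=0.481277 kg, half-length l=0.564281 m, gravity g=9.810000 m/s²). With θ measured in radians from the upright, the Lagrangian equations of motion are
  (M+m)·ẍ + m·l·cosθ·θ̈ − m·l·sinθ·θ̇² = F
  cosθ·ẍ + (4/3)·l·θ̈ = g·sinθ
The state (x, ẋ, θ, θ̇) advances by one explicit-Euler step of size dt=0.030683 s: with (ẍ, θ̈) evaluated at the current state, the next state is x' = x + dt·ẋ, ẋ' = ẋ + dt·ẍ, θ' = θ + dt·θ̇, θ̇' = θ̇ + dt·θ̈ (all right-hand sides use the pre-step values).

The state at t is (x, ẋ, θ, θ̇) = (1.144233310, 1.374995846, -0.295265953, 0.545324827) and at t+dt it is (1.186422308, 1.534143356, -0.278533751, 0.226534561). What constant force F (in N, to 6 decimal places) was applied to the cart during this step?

ẍ = (ẋ'−ẋ)/dt = (1.534143356−1.374995846)/0.030683 = 5.186830
θ̈ = (θ̇'−θ̇)/dt = (0.226534561−0.545324827)/0.030683 = -10.389801
sinθ=-0.290994, cosθ=0.956725
F = (M+m)·ẍ + m·l·cosθ·θ̈ − m·l·sinθ·θ̇² = 12.869454 + -2.699509 − -0.023501 = 10.193446

F = 10.193446 N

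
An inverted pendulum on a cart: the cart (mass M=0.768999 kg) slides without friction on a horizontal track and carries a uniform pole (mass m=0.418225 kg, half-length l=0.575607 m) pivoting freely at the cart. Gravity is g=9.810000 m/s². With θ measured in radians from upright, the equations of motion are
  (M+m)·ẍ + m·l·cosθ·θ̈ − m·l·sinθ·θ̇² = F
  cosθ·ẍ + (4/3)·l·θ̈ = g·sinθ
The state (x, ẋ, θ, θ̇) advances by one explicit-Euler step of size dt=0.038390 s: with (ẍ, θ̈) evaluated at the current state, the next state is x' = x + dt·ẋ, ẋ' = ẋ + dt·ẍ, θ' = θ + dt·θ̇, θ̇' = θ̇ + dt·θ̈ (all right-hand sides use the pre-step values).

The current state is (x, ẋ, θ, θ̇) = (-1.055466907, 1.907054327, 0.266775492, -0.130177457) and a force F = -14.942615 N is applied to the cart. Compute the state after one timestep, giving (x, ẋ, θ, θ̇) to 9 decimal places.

sinθ=0.263622368, cosθ=0.964625962
temp = (F + m·l·θ̇²·sinθ)/(M+m) = (-14.942615 + 0.001075449)/1.187224 = -12.585274178
θ̈ = (g·sinθ − cosθ·temp)/(l·(4/3 − m·cos²θ/(M+m))) = 25.442758695
ẍ = temp − m·l·θ̈·cosθ/(M+m) = -17.561803126
Euler: x'=-1.055466907+0.038390·1.907054327=-0.982255091, ẋ'=1.907054327+0.038390·-17.561803126=1.232856705
       θ'=0.266775492+0.038390·-0.130177457=0.261777979, θ̇'=-0.130177457+0.038390·25.442758695=0.846570049

(-0.982255091, 1.232856705, 0.261777979, 0.846570049)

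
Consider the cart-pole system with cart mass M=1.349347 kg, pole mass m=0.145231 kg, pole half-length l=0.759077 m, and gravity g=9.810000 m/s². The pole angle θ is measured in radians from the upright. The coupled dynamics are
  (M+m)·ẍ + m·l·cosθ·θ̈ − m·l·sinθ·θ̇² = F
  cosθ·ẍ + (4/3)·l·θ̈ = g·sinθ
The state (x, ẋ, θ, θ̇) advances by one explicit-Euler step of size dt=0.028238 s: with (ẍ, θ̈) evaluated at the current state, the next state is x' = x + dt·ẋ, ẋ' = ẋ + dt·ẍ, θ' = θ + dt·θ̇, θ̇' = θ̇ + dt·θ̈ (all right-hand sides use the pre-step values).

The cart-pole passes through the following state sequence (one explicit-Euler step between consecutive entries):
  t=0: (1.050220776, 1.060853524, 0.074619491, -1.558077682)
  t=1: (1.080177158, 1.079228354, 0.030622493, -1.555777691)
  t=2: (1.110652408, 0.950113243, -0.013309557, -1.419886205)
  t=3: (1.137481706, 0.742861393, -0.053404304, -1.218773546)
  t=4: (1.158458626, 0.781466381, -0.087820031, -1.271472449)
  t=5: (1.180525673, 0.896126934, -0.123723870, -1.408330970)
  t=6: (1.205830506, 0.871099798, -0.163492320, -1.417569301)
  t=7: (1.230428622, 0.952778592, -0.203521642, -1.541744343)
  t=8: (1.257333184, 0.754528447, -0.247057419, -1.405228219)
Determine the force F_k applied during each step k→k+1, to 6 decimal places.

step 0→1:
  ẍ = (ẋ'−ẋ)/dt = (1.079228354−1.060853524)/0.028238 = 0.650713
  θ̈ = (θ̇'−θ̇)/dt = (-1.555777691−-1.558077682)/0.028238 = 0.081450
  sinθ=0.074550, cosθ=0.997217
  F = (M+m)·ẍ + m·l·cosθ·θ̈ − m·l·sinθ·θ̇² = 0.972541 + 0.008954 − 0.019951 = 0.961544
step 1→2:
  ẍ = (ẋ'−ẋ)/dt = (0.950113243−1.079228354)/0.028238 = -4.572389
  θ̈ = (θ̇'−θ̇)/dt = (-1.419886205−-1.555777691)/0.028238 = 4.812362
  sinθ=0.030618, cosθ=0.999531
  F = (M+m)·ẍ + m·l·cosθ·θ̈ − m·l·sinθ·θ̇² = -6.833792 + 0.530273 − 0.008170 = -6.311688
step 2→3:
  ẍ = (ẋ'−ẋ)/dt = (0.742861393−0.950113243)/0.028238 = -7.339466
  θ̈ = (θ̇'−θ̇)/dt = (-1.218773546−-1.419886205)/0.028238 = 7.122057
  sinθ=-0.013309, cosθ=0.999911
  F = (M+m)·ẍ + m·l·cosθ·θ̈ − m·l·sinθ·θ̇² = -10.969405 + 0.785077 − -0.002958 = -10.181370
step 3→4:
  ẍ = (ẋ'−ẋ)/dt = (0.781466381−0.742861393)/0.028238 = 1.367129
  θ̈ = (θ̇'−θ̇)/dt = (-1.271472449−-1.218773546)/0.028238 = -1.866241
  sinθ=-0.053379, cosθ=0.998574
  F = (M+m)·ẍ + m·l·cosθ·θ̈ − m·l·sinθ·θ̇² = 2.043281 + -0.205444 − -0.008741 = 1.846578
step 4→5:
  ẍ = (ẋ'−ẋ)/dt = (0.896126934−0.781466381)/0.028238 = 4.060505
  θ̈ = (θ̇'−θ̇)/dt = (-1.408330970−-1.271472449)/0.028238 = -4.846608
  sinθ=-0.087707, cosθ=0.996146
  F = (M+m)·ẍ + m·l·cosθ·θ̈ − m·l·sinθ·θ̇² = 6.068742 + -0.532238 − -0.015631 = 5.552135
step 5→6:
  ẍ = (ẋ'−ẋ)/dt = (0.871099798−0.896126934)/0.028238 = -0.886293
  θ̈ = (θ̇'−θ̇)/dt = (-1.417569301−-1.408330970)/0.028238 = -0.327160
  sinθ=-0.123408, cosθ=0.992356
  F = (M+m)·ẍ + m·l·cosθ·θ̈ − m·l·sinθ·θ̇² = -1.324634 + -0.035791 − -0.026984 = -1.333441
step 6→7:
  ẍ = (ẋ'−ẋ)/dt = (0.952778592−0.871099798)/0.028238 = 2.892513
  θ̈ = (θ̇'−θ̇)/dt = (-1.541744343−-1.417569301)/0.028238 = -4.397445
  sinθ=-0.162765, cosθ=0.986665
  F = (M+m)·ẍ + m·l·cosθ·θ̈ − m·l·sinθ·θ̇² = 4.323087 + -0.478316 − -0.036057 = 3.880828
step 7→8:
  ẍ = (ẋ'−ẋ)/dt = (0.754528447−0.952778592)/0.028238 = -7.020686
  θ̈ = (θ̇'−θ̇)/dt = (-1.405228219−-1.541744343)/0.028238 = 4.834483
  sinθ=-0.202120, cosθ=0.979361
  F = (M+m)·ẍ + m·l·cosθ·θ̈ − m·l·sinθ·θ̇² = -10.492964 + 0.521961 − -0.052964 = -9.918039

F_0 = 0.961544 N
F_1 = -6.311688 N
F_2 = -10.181370 N
F_3 = 1.846578 N
F_4 = 5.552135 N
F_5 = -1.333441 N
F_6 = 3.880828 N
F_7 = -9.918039 N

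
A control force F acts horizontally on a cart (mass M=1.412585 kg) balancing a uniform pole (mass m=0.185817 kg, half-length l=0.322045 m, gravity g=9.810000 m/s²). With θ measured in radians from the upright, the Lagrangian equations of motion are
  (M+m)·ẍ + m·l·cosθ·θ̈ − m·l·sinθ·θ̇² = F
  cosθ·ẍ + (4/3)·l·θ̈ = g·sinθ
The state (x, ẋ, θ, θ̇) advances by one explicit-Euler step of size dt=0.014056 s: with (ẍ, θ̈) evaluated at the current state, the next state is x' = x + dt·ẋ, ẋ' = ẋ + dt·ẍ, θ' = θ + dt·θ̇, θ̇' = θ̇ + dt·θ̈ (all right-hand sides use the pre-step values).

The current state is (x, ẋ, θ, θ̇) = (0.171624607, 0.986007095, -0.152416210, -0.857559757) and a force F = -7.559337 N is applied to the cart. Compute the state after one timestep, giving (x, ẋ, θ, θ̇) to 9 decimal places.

(0.185483923, 0.915250346, -0.164470070, -0.743442527)

sinθ=-0.151826773, cosθ=0.988407118
temp = (F + m·l·θ̇²·sinθ)/(M+m) = (-7.559337 + -0.006681580)/1.598402 = -4.733489185
θ̈ = (g·sinθ − cosθ·temp)/(l·(4/3 − m·cos²θ/(M+m))) = 8.118755692
ẍ = temp − m·l·θ̈·cosθ/(M+m) = -5.033917822
Euler: x'=0.171624607+0.014056·0.986007095=0.185483923, ẋ'=0.986007095+0.014056·-5.033917822=0.915250346
       θ'=-0.152416210+0.014056·-0.857559757=-0.164470070, θ̇'=-0.857559757+0.014056·8.118755692=-0.743442527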